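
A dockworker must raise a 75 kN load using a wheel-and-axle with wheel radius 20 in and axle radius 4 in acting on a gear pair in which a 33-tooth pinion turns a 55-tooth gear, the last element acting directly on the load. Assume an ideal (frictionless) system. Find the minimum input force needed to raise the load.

9 kN

Wheel-and-axle MA = R/r = 20/4 = 5.
Gear pair MA = 55/33 = 1.6667.
Combined ideal MA = 5 × 1.6667 = 8.3333.
Effort = load / MA = 75 / 8.3333 = 9 kN.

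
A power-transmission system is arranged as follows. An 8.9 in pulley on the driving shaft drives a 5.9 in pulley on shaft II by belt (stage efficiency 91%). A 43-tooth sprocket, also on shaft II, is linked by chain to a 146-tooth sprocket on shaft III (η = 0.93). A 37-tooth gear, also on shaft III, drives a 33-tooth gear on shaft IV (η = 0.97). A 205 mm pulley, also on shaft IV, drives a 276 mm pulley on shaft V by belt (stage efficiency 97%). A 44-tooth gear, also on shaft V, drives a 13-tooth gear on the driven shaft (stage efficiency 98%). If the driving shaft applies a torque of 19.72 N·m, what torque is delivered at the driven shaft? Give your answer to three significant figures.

After the belt (5.9/8.9): 19.72 × 0.66292 × 0.91 = 11.896 N·m
After the chain (146/43): 11.896 × 3.3953 × 0.93 = 37.565 N·m
After the gear mesh (33/37): 37.565 × 0.89189 × 0.97 = 32.498 N·m
After the belt (276/205): 32.498 × 1.3463 × 0.97 = 42.441 N·m
After the gear mesh (13/44): 42.441 × 0.29545 × 0.98 = 12.289 N·m

12.3 N·m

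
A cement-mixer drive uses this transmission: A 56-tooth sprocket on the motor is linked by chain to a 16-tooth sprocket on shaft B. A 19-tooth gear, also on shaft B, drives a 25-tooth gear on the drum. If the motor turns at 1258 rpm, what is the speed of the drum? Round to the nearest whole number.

3346 rpm

chain 16/56 = 0.28571 → 1258/0.28571 = 4403 rpm
gear mesh 25/19 = 1.3158 → 4403/1.3158 = 3346.3 rpm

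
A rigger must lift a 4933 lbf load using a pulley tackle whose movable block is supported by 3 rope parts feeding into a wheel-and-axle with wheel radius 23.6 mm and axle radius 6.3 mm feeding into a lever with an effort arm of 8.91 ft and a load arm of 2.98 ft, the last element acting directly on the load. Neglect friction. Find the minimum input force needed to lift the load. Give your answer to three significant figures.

Block-and-tackle MA = number of supporting rope parts = 3.
Wheel-and-axle MA = R/r = 23.6/6.3 = 3.746.
Lever MA = effort arm / load arm = 8.91/2.98 = 2.9899.
Combined ideal MA = 3 × 3.746 × 2.9899 = 33.601.
Effort = load / MA = 4933 / 33.601 = 146.81 lbf.

147 lbf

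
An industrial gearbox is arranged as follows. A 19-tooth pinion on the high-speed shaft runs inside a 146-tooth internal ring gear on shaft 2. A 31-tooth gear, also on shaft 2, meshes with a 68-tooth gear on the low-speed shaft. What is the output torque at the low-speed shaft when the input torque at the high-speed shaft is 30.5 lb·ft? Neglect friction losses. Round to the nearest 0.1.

After the internal gear (146/19): 30.5 × 7.6842 = 234.37 lb·ft
After the gear mesh (68/31): 234.37 × 2.1935 = 514.1 lb·ft

514.1 lb·ft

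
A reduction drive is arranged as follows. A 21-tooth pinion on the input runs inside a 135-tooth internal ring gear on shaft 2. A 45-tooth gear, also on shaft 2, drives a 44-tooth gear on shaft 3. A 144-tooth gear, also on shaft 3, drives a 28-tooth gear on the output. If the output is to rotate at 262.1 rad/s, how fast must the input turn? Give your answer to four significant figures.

320.3 rad/s

Overall ratio R = 6.4286 × 0.97778 × 0.19444 = 1.2222.
Required input speed = output speed × R = 262.1 × 1.2222 = 320.34 rad/s.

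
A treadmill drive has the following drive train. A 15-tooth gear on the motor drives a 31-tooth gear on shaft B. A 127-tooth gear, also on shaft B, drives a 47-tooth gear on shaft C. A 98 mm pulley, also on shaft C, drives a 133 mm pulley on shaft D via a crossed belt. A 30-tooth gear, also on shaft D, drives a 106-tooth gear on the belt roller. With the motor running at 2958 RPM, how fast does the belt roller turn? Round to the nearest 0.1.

806.5 RPM

Gear mesh: ratio = 31/15 = 2.0667, so shaft B turns at 2958 / 2.0667 = 1431.3 RPM.
Gear mesh: ratio = 47/127 = 0.37008, so shaft C turns at 1431.3 / 0.37008 = 3867.5 RPM.
Belt: ratio = 133/98 = 1.3571, so shaft D turns at 3867.5 / 1.3571 = 2849.8 RPM.
Gear mesh: ratio = 106/30 = 3.5333, so the belt roller turns at 2849.8 / 3.5333 = 806.54 RPM.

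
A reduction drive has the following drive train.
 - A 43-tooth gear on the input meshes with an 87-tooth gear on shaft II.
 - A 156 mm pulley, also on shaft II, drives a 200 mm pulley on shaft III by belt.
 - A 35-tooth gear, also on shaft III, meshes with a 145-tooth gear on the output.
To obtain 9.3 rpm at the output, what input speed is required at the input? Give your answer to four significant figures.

Overall ratio R = 2.0233 × 1.2821 × 4.1429 = 10.746.
Required input speed = output speed × R = 9.3 × 10.746 = 99.94 rpm.

99.94 rpm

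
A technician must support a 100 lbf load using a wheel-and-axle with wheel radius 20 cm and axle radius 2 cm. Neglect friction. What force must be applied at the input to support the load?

10 lbf

Wheel-and-axle MA = R/r = 20/2 = 10.
Effort = load / MA = 100 / 10 = 10 lbf.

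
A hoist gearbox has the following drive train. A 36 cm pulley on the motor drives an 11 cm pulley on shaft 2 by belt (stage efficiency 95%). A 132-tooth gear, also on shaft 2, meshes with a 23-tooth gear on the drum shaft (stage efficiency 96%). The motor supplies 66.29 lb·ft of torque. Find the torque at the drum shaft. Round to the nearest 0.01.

3.22 lb·ft

After the belt (11/36): 66.29 × 0.30556 × 0.95 = 19.243 lb·ft
After the gear mesh (23/132): 19.243 × 0.17424 × 0.96 = 3.2187 lb·ft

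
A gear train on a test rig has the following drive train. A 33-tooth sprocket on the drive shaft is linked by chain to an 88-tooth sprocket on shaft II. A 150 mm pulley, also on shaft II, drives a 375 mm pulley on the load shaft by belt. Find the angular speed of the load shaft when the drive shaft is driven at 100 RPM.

the drive shaft → shaft II (chain, 88/33): 100 ÷ 2.6667 = 37.5 RPM
shaft II → the load shaft (belt, 375/150): 37.5 ÷ 2.5 = 15 RPM

15 RPM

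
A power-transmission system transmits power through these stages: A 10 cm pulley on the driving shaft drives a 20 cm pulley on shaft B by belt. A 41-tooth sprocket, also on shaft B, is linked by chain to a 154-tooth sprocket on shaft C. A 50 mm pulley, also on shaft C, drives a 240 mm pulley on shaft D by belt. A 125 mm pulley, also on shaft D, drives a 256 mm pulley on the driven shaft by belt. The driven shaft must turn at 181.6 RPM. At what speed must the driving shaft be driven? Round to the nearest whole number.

13411 RPM

Overall ratio R = 2 × 3.7561 × 4.8 × 2.048 = 73.848.
Required input speed = output speed × R = 181.6 × 73.848 = 13411 RPM.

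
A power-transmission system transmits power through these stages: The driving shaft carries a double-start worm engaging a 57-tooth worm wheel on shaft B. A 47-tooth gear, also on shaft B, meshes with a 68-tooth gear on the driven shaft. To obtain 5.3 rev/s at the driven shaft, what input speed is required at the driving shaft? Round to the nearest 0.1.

Overall ratio R = 28.5 × 1.4468 = 41.234.
Required input speed = output speed × R = 5.3 × 41.234 = 218.54 rev/s.

218.5 rev/s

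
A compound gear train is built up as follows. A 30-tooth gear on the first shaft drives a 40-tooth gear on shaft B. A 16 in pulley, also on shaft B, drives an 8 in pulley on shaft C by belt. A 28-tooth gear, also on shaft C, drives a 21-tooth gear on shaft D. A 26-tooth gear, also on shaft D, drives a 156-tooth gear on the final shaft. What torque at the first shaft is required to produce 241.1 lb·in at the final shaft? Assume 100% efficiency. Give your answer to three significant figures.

80.4 lb·in

Overall ratio R = 1.3333 × 0.5 × 0.75 × 6 = 3.
Input torque = output torque / R = 241.1 / 3 = 80.367 lb·in.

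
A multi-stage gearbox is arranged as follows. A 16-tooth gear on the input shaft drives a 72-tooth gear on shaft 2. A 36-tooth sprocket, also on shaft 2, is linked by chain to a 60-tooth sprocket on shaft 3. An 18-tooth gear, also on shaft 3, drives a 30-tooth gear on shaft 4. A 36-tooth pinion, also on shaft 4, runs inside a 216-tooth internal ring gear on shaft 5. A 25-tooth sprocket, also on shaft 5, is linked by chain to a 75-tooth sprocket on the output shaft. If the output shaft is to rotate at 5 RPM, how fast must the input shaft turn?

1125 RPM

Overall ratio R = 4.5 × 1.6667 × 1.6667 × 6 × 3 = 225.
Required input speed = output speed × R = 5 × 225 = 1125 RPM.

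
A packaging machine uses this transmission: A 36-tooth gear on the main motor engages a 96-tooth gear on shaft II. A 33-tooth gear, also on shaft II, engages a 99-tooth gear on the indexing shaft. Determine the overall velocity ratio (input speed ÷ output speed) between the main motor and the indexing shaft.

Each stage contributes driven/driver: gear mesh 96/36 = 2.6667, gear mesh 99/33 = 3.
Overall: 2.6667 × 3 = 8.

8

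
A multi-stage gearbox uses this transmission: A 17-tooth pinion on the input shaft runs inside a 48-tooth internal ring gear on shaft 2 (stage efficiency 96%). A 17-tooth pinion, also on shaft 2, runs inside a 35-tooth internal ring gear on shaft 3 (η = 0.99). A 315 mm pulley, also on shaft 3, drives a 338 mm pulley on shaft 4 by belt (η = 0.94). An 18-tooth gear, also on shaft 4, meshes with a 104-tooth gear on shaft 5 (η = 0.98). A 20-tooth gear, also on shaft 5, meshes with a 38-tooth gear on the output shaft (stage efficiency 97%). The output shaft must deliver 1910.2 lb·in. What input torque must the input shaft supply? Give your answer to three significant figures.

32.8 lb·in

Overall ratio R = 2.8235 × 2.0588 × 1.073 × 5.7778 × 1.9 = 68.475; overall efficiency η = 0.96 × 0.99 × 0.94 × 0.98 × 0.97 = 0.8492.
Input torque = output torque / (R × η) = 1910.2 / (68.475 × 0.8492) = 32.848 lb·in.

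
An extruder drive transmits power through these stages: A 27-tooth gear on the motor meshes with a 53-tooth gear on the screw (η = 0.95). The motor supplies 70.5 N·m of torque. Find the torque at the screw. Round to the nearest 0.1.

131.5 N·m

Gear mesh: ratio = 53/27 = 1.963; torque at the screw = 70.5 × 1.963 × 0.95 = 131.47 N·m.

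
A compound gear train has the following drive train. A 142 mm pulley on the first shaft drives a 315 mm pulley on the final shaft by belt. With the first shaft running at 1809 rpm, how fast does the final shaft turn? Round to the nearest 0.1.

815.5 rpm

belt 315/142 = 2.2183 → 1809/2.2183 = 815.49 rpm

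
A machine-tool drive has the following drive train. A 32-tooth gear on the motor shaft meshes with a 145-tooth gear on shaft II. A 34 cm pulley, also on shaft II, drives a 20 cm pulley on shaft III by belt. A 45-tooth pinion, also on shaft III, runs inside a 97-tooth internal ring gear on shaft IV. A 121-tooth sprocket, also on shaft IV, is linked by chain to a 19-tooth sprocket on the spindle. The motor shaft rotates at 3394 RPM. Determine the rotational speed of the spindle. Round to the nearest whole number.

gear mesh 145/32 = 4.5312 → 3394/4.5312 = 749.02 RPM
belt 20/34 = 0.58824 → 749.02/0.58824 = 1273.3 RPM
internal gear 97/45 = 2.1556 → 1273.3/2.1556 = 590.72 RPM
chain 19/121 = 0.15702 → 590.72/0.15702 = 3762 RPM

3762 RPM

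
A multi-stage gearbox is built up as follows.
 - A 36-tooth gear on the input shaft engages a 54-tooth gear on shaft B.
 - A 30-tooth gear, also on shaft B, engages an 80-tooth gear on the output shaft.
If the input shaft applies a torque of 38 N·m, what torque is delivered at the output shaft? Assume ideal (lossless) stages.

152 N·m

gear mesh 54/36 = 1.5 → τ = 38·1.5 = 57 N·m
gear mesh 80/30 = 2.6667 → τ = 57·2.6667 = 152 N·m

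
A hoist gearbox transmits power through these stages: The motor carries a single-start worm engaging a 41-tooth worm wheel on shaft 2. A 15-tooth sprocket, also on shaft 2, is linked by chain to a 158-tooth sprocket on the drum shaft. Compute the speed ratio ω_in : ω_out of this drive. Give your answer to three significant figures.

432

Each stage contributes driven/driver: worm 41/1 = 41, chain 158/15 = 10.533.
Overall: 41 × 10.533 = 431.87.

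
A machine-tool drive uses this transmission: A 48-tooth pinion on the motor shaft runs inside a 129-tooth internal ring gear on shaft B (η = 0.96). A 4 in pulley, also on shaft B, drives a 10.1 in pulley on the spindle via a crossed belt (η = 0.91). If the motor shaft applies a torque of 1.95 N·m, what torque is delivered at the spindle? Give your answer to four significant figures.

Internal gear: ratio = 129/48 = 2.6875; torque at shaft B = 1.95 × 2.6875 × 0.96 = 5.031 N·m.
Belt: ratio = 10.1/4 = 2.525; torque at the spindle = 5.031 × 2.525 × 0.91 = 11.56 N·m.

11.56 N·m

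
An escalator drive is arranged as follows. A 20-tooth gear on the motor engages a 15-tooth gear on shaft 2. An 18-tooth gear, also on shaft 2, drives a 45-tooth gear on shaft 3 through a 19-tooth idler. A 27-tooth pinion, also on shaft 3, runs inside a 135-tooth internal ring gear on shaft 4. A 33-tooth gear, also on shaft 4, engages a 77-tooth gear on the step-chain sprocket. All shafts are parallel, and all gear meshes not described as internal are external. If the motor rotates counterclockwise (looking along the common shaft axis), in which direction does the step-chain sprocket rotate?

counterclockwise

the motor → shaft 2: external mesh, 1 reversal → CW.
shaft 2 → shaft 3: driver → idler → driven is 2 external meshes, 2 reversals → CW.
shaft 3 → shaft 4: internal mesh, same direction → CW.
shaft 4 → the step-chain sprocket: external mesh, 1 reversal → CCW.
4 reversals in total — an even number — so the step-chain sprocket turns the same way as the motor.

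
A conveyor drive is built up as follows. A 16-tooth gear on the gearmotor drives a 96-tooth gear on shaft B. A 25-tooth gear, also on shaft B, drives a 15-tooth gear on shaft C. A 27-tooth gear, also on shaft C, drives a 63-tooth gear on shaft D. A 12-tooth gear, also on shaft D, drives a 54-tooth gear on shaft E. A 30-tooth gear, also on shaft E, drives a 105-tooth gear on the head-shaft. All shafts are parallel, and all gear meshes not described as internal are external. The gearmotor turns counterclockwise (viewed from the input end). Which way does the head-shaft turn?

the gearmotor → shaft B: external mesh, 1 reversal → CW.
shaft B → shaft C: external mesh, 1 reversal → CCW.
shaft C → shaft D: external mesh, 1 reversal → CW.
shaft D → shaft E: external mesh, 1 reversal → CCW.
shaft E → the head-shaft: external mesh, 1 reversal → CW.
5 reversals in total — an odd number — so the head-shaft turns opposite to the gearmotor.

clockwise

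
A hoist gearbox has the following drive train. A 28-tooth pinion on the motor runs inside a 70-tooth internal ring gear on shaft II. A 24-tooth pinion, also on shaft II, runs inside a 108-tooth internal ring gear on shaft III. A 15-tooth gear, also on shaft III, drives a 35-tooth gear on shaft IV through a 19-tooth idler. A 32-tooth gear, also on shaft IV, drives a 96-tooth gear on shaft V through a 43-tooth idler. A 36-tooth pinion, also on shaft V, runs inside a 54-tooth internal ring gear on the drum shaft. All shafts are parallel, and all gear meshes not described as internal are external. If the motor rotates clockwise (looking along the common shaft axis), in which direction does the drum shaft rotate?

the motor → shaft II: internal mesh, same direction → CW.
shaft II → shaft III: internal mesh, same direction → CW.
shaft III → shaft IV: driver → idler → driven is 2 external meshes, 2 reversals → CW.
shaft IV → shaft V: driver → idler → driven is 2 external meshes, 2 reversals → CW.
shaft V → the drum shaft: internal mesh, same direction → CW.
4 reversals in total — an even number — so the drum shaft turns the same way as the motor.

clockwise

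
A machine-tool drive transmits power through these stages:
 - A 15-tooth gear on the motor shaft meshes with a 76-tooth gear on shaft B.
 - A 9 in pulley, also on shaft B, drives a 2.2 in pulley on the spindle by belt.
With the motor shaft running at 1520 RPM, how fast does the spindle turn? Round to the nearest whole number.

Gear mesh: ratio = 76/15 = 5.0667, so shaft B turns at 1520 / 5.0667 = 300 RPM.
Belt: ratio = 2.2/9 = 0.24444, so the spindle turns at 300 / 0.24444 = 1227.3 RPM.

1227 RPM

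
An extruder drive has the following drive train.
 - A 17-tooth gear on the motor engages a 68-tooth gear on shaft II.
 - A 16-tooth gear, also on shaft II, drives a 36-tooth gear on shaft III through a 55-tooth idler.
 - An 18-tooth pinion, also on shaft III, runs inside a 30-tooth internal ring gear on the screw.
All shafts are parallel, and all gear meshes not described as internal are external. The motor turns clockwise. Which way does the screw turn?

counterclockwise

the motor → shaft II: external mesh, 1 reversal → CCW.
shaft II → shaft III: driver → idler → driven is 2 external meshes, 2 reversals → CCW.
shaft III → the screw: internal mesh, same direction → CCW.
3 reversals in total — an odd number — so the screw turns opposite to the motor.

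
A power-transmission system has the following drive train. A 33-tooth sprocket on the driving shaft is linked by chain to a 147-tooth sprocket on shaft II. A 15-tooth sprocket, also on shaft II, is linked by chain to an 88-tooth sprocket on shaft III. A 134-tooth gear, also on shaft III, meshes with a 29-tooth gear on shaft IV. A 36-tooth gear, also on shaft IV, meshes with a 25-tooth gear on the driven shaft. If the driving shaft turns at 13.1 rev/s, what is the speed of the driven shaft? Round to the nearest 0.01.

Chain: ratio = 147/33 = 4.4545, so shaft II turns at 13.1 / 4.4545 = 2.9408 rev/s.
Chain: ratio = 88/15 = 5.8667, so shaft III turns at 2.9408 / 5.8667 = 0.50128 rev/s.
Gear mesh: ratio = 29/134 = 0.21642, so shaft IV turns at 0.50128 / 0.21642 = 2.3162 rev/s.
Gear mesh: ratio = 25/36 = 0.69444, so the driven shaft turns at 2.3162 / 0.69444 = 3.3354 rev/s.

3.34 rev/s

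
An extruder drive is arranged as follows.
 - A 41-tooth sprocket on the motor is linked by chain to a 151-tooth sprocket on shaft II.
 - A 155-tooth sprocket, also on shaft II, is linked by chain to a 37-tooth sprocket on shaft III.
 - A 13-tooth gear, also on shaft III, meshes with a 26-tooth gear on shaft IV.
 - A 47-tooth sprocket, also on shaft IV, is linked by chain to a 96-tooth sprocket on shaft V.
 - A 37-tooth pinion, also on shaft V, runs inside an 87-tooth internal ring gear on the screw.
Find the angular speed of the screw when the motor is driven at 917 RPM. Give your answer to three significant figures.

chain 151/41 = 3.6829 → 917/3.6829 = 248.99 RPM
chain 37/155 = 0.23871 → 248.99/0.23871 = 1043.1 RPM
gear mesh 26/13 = 2 → 1043.1/2 = 521.53 RPM
chain 96/47 = 2.0426 → 521.53/2.0426 = 255.33 RPM
internal gear 87/37 = 2.3514 → 255.33/2.3514 = 108.59 RPM

109 RPM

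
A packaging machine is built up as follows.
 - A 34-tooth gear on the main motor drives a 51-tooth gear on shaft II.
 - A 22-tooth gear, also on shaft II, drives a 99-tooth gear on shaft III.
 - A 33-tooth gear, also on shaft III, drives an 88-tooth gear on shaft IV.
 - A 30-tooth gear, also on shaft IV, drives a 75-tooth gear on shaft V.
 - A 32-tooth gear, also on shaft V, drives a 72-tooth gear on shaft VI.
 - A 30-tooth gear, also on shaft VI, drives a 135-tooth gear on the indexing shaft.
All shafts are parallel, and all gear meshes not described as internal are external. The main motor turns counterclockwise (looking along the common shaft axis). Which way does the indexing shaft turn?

counterclockwise

the main motor → shaft II: external mesh, 1 reversal → CW.
shaft II → shaft III: external mesh, 1 reversal → CCW.
shaft III → shaft IV: external mesh, 1 reversal → CW.
shaft IV → shaft V: external mesh, 1 reversal → CCW.
shaft V → shaft VI: external mesh, 1 reversal → CW.
shaft VI → the indexing shaft: external mesh, 1 reversal → CCW.
6 reversals in total — an even number — so the indexing shaft turns the same way as the main motor.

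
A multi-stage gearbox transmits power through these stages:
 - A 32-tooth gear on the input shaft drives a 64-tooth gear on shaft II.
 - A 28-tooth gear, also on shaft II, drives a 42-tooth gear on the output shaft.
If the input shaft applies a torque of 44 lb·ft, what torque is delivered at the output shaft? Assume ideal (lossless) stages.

132 lb·ft

Gear mesh: ratio = 64/32 = 2; torque at shaft II = 44 × 2 = 88 lb·ft.
Gear mesh: ratio = 42/28 = 1.5; torque at the output shaft = 88 × 1.5 = 132 lb·ft.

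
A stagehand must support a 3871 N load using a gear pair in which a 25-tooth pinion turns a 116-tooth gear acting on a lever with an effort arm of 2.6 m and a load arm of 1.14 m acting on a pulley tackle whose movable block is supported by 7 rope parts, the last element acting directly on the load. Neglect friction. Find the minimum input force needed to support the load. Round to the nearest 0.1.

Gear pair MA = 116/25 = 4.64.
Lever MA = effort arm / load arm = 2.6/1.14 = 2.2807.
Block-and-tackle MA = number of supporting rope parts = 7.
Combined ideal MA = 4.64 × 2.2807 × 7 = 74.077.
Effort = load / MA = 3871 / 74.077 = 52.256 N.

52.3 N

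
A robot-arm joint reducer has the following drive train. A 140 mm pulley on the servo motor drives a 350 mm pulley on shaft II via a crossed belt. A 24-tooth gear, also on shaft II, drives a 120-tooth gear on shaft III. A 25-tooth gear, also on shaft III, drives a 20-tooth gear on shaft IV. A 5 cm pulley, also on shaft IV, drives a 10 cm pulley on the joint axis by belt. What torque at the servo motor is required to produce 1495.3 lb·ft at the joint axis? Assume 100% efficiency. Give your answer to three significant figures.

Overall ratio R = 2.5 × 5 × 0.8 × 2 = 20.
Input torque = output torque / R = 1495.3 / 20 = 74.765 lb·ft.

74.8 lb·ft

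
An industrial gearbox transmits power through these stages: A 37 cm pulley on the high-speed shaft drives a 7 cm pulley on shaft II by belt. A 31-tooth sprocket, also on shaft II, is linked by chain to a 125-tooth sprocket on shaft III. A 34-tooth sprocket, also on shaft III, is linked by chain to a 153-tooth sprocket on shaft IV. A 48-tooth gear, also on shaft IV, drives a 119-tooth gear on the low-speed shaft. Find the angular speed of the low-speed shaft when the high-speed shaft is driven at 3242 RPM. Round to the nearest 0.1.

380.9 RPM

Belt: ratio = 7/37 = 0.18919, so shaft II turns at 3242 / 0.18919 = 17136 RPM.
Chain: ratio = 125/31 = 4.0323, so shaft III turns at 17136 / 4.0323 = 4249.8 RPM.
Chain: ratio = 153/34 = 4.5, so shaft IV turns at 4249.8 / 4.5 = 944.4 RPM.
Gear mesh: ratio = 119/48 = 2.4792, so the low-speed shaft turns at 944.4 / 2.4792 = 380.93 RPM.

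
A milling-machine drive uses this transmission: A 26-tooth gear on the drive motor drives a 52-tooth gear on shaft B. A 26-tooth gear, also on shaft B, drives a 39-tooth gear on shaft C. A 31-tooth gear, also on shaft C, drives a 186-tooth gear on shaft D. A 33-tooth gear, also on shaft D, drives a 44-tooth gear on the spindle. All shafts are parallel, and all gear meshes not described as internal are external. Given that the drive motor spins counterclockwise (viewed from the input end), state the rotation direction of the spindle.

counterclockwise

the drive motor → shaft B: external mesh, 1 reversal → CW.
shaft B → shaft C: external mesh, 1 reversal → CCW.
shaft C → shaft D: external mesh, 1 reversal → CW.
shaft D → the spindle: external mesh, 1 reversal → CCW.
4 reversals in total — an even number — so the spindle turns the same way as the drive motor.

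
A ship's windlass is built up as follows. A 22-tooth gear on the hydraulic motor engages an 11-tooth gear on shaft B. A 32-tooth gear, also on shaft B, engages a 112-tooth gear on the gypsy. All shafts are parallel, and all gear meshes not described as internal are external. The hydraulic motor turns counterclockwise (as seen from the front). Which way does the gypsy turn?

counterclockwise

the hydraulic motor → shaft B: external mesh, 1 reversal → CW.
shaft B → the gypsy: external mesh, 1 reversal → CCW.
2 reversals in total — an even number — so the gypsy turns the same way as the hydraulic motor.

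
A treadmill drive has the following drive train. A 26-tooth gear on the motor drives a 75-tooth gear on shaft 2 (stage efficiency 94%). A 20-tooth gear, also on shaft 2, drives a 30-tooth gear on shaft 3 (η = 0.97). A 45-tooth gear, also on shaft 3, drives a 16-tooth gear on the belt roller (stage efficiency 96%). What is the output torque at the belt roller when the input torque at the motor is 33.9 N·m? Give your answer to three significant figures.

45.7 N·m

After the gear mesh (75/26): 33.9 × 2.8846 × 0.94 = 91.921 N·m
After the gear mesh (30/20): 91.921 × 1.5 × 0.97 = 133.75 N·m
After the gear mesh (16/45): 133.75 × 0.35556 × 0.96 = 45.652 N·m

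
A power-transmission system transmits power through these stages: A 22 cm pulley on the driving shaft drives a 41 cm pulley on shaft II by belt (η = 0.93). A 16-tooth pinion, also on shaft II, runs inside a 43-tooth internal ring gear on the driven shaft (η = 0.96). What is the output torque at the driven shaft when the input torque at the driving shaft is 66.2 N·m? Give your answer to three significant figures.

296 N·m

Belt: ratio = 41/22 = 1.8636; torque at shaft II = 66.2 × 1.8636 × 0.93 = 114.74 N·m.
Internal gear: ratio = 43/16 = 2.6875; torque at the driven shaft = 114.74 × 2.6875 × 0.96 = 296.02 N·m.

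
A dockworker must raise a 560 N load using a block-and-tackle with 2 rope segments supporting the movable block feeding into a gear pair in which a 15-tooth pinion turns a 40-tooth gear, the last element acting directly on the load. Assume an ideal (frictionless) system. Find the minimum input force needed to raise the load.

105 N

Block-and-tackle MA = number of supporting rope parts = 2.
Gear pair MA = 40/15 = 2.6667.
Combined ideal MA = 2 × 2.6667 = 5.3333.
Effort = load / MA = 560 / 5.3333 = 105 N.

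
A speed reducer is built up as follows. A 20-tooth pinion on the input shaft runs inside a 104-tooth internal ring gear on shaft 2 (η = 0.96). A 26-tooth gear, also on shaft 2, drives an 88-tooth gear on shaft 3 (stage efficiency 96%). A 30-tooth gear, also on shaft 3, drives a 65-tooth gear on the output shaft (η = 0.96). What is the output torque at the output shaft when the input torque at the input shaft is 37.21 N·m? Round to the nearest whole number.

1255 N·m

After the internal gear (104/20): 37.21 × 5.2 × 0.96 = 185.75 N·m
After the gear mesh (88/26): 185.75 × 3.3846 × 0.96 = 603.55 N·m
After the gear mesh (65/30): 603.55 × 2.1667 × 0.96 = 1255.4 N·m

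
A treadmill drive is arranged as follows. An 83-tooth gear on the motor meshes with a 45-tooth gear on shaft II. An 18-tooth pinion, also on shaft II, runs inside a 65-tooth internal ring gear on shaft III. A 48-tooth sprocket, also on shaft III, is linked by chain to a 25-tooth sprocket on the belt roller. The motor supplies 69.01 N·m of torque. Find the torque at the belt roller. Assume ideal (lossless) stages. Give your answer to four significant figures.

70.37 N·m

After the gear mesh (45/83): 69.01 × 0.54217 = 37.415 N·m
After the internal gear (65/18): 37.415 × 3.6111 = 135.11 N·m
After the chain (25/48): 135.11 × 0.52083 = 70.37 N·m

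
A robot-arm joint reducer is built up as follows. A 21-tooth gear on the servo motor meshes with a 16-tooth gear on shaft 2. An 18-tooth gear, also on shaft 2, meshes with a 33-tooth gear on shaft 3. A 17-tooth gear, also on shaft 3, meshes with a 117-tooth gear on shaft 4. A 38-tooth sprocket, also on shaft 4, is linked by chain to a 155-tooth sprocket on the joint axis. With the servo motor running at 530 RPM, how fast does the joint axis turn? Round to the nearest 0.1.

13.5 RPM

the servo motor → shaft 2 (gear mesh, 16/21): 530 ÷ 0.7619 = 695.62 RPM
shaft 2 → shaft 3 (gear mesh, 33/18): 695.62 ÷ 1.8333 = 379.43 RPM
shaft 3 → shaft 4 (gear mesh, 117/17): 379.43 ÷ 6.8824 = 55.131 RPM
shaft 4 → the joint axis (chain, 155/38): 55.131 ÷ 4.0789 = 13.516 RPM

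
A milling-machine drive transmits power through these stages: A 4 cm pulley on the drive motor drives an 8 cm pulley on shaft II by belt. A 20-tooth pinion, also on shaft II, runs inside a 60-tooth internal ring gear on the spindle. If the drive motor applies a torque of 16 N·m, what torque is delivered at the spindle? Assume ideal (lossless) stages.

96 N·m

After the belt (8/4): 16 × 2 = 32 N·m
After the internal gear (60/20): 32 × 3 = 96 N·m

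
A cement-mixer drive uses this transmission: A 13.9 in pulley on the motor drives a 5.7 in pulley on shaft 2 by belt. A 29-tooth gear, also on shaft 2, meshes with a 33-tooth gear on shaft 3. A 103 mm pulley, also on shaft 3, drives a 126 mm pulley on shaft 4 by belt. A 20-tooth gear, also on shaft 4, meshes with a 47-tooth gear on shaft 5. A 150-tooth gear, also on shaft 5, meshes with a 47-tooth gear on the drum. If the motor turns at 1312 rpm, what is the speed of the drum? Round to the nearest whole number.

the motor → shaft 2 (belt, 5.7/13.9): 1312 ÷ 0.41007 = 3199.4 rpm
shaft 2 → shaft 3 (gear mesh, 33/29): 3199.4 ÷ 1.1379 = 2811.6 rpm
shaft 3 → shaft 4 (belt, 126/103): 2811.6 ÷ 1.2233 = 2298.4 rpm
shaft 4 → shaft 5 (gear mesh, 47/20): 2298.4 ÷ 2.35 = 978.04 rpm
shaft 5 → the drum (gear mesh, 47/150): 978.04 ÷ 0.31333 = 3121.4 rpm

3121 rpm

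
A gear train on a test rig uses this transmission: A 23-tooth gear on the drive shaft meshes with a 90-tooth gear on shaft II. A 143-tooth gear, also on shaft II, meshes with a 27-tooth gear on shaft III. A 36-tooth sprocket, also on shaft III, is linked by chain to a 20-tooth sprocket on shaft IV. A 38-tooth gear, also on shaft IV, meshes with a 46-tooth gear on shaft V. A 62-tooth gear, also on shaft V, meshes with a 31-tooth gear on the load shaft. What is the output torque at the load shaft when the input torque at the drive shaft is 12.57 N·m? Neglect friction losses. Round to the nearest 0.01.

3.12 N·m

Gear mesh: ratio = 90/23 = 3.913; torque at shaft II = 12.57 × 3.913 = 49.187 N·m.
Gear mesh: ratio = 27/143 = 0.18881; torque at shaft III = 49.187 × 0.18881 = 9.287 N·m.
Chain: ratio = 20/36 = 0.55556; torque at shaft IV = 9.287 × 0.55556 = 5.1595 N·m.
Gear mesh: ratio = 46/38 = 1.2105; torque at shaft V = 5.1595 × 1.2105 = 6.2457 N·m.
Gear mesh: ratio = 31/62 = 0.5; torque at the load shaft = 6.2457 × 0.5 = 3.1228 N·m.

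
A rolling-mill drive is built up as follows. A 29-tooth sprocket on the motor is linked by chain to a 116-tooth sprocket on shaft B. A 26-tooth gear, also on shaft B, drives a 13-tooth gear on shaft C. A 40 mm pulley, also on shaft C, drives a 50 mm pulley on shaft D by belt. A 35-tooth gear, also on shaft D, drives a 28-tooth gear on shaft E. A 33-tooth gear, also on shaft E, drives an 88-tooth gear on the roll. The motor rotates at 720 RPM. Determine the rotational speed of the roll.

135 RPM

chain 116/29 = 4 → 720/4 = 180 RPM
gear mesh 13/26 = 0.5 → 180/0.5 = 360 RPM
belt 50/40 = 1.25 → 360/1.25 = 288 RPM
gear mesh 28/35 = 0.8 → 288/0.8 = 360 RPM
gear mesh 88/33 = 2.6667 → 360/2.6667 = 135 RPM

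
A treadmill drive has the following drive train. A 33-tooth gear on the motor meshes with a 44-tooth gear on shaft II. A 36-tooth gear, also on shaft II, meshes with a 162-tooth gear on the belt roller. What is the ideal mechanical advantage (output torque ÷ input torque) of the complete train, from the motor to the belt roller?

6

Each stage contributes driven/driver: gear mesh 44/33 = 1.3333, gear mesh 162/36 = 4.5.
Overall: 1.3333 × 4.5 = 6.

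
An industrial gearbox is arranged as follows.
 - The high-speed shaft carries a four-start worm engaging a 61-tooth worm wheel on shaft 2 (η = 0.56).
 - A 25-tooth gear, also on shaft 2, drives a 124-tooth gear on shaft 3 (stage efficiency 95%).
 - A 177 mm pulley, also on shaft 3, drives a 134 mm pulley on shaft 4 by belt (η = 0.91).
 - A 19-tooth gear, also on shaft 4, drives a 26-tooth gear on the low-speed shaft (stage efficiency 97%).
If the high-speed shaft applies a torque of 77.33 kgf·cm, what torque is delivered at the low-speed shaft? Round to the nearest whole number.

Worm: ratio = 61/4 = 15.25; torque at shaft 2 = 77.33 × 15.25 × 0.56 = 660.4 kgf·cm.
Gear mesh: ratio = 124/25 = 4.96; torque at shaft 3 = 660.4 × 4.96 × 0.95 = 3111.8 kgf·cm.
Belt: ratio = 134/177 = 0.75706; torque at shaft 4 = 3111.8 × 0.75706 × 0.91 = 2143.8 kgf·cm.
Gear mesh: ratio = 26/19 = 1.3684; torque at the low-speed shaft = 2143.8 × 1.3684 × 0.97 = 2845.6 kgf·cm.

2846 kgf·cm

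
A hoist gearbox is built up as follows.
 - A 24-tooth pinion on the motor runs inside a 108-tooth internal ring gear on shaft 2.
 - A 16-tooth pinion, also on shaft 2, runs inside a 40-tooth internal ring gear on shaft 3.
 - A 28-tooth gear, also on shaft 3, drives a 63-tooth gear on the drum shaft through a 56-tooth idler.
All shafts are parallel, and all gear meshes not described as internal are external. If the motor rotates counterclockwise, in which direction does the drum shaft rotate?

counterclockwise

the motor → shaft 2: internal mesh, same direction → CCW.
shaft 2 → shaft 3: internal mesh, same direction → CCW.
shaft 3 → the drum shaft: driver → idler → driven is 2 external meshes, 2 reversals → CCW.
2 reversals in total — an even number — so the drum shaft turns the same way as the motor.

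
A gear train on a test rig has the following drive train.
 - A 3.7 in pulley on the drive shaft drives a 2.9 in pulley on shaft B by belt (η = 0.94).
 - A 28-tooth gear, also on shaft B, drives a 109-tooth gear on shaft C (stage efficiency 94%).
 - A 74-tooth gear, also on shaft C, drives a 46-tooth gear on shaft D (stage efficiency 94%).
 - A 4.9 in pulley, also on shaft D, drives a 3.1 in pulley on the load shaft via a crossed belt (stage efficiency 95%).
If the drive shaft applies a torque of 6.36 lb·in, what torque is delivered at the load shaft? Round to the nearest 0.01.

6.02 lb·in

belt 2.9/3.7 = 0.78378 → τ = 6.36·0.78378·0.94 = 4.6858 lb·in
gear mesh 109/28 = 3.8929 → τ = 4.6858·3.8929·0.94 = 17.147 lb·in
gear mesh 46/74 = 0.62162 → τ = 17.147·0.62162·0.94 = 10.019 lb·in
belt 3.1/4.9 = 0.63265 → τ = 10.019·0.63265·0.95 = 6.0217 lb·in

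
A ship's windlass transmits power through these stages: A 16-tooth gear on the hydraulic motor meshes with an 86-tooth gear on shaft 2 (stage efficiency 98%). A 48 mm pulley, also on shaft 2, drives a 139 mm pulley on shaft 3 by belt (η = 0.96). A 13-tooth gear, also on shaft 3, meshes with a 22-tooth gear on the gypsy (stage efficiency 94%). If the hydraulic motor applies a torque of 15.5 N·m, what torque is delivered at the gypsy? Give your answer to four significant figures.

361.1 N·m

Gear mesh: ratio = 86/16 = 5.375; torque at shaft 2 = 15.5 × 5.375 × 0.98 = 81.646 N·m.
Belt: ratio = 139/48 = 2.8958; torque at shaft 3 = 81.646 × 2.8958 × 0.96 = 226.98 N·m.
Gear mesh: ratio = 22/13 = 1.6923; torque at the gypsy = 226.98 × 1.6923 × 0.94 = 361.07 N·m.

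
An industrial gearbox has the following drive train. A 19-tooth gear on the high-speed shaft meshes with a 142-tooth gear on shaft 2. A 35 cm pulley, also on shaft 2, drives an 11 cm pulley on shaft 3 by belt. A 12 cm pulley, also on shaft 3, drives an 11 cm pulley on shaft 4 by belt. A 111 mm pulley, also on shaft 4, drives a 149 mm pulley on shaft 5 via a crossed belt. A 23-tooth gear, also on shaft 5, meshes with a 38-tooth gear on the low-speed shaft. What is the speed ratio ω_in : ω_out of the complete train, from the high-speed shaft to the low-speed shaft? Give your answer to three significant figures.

Each stage contributes driven/driver: gear mesh 142/19 = 7.4737, belt 11/35 = 0.31429, belt 11/12 = 0.91667, belt 149/111 = 1.3423, gear mesh 38/23 = 1.6522.
Overall: 7.4737 × 0.31429 × 0.91667 × 1.3423 × 1.6522 = 4.7752.

4.78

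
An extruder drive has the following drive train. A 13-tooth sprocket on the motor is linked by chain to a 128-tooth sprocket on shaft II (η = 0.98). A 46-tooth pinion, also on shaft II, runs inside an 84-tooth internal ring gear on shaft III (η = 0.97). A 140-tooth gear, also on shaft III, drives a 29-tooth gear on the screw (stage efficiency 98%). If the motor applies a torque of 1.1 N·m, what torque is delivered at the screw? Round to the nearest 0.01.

After the chain (128/13): 1.1 × 9.8462 × 0.98 = 10.614 N·m
After the internal gear (84/46): 10.614 × 1.8261 × 0.97 = 18.801 N·m
After the gear mesh (29/140): 18.801 × 0.20714 × 0.98 = 3.8166 N·m

3.82 N·m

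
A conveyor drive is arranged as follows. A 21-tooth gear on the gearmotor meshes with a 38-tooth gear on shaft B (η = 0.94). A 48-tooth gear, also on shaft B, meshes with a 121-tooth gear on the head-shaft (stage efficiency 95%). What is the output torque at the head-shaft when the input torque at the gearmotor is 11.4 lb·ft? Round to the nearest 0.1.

46.4 lb·ft

gear mesh 38/21 = 1.8095 → τ = 11.4·1.8095·0.94 = 19.391 lb·ft
gear mesh 121/48 = 2.5208 → τ = 19.391·2.5208·0.95 = 46.437 lb·ft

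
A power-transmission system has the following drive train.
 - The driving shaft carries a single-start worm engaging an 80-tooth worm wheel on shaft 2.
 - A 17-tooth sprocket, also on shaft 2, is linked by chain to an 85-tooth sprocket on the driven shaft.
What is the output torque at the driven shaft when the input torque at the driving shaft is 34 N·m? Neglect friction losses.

13600 N·m

worm 80/1 = 80 → τ = 34·80 = 2720 N·m
chain 85/17 = 5 → τ = 2720·5 = 13600 N·m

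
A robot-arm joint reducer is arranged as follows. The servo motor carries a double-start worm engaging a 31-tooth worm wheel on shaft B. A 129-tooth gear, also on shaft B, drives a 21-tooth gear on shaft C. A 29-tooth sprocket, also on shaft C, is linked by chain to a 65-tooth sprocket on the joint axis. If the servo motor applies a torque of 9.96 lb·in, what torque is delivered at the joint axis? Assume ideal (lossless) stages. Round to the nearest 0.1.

56.3 lb·in

After the worm (31/2): 9.96 × 15.5 = 154.38 lb·in
After the gear mesh (21/129): 154.38 × 0.16279 = 25.132 lb·in
After the chain (65/29): 25.132 × 2.2414 = 56.33 lb·in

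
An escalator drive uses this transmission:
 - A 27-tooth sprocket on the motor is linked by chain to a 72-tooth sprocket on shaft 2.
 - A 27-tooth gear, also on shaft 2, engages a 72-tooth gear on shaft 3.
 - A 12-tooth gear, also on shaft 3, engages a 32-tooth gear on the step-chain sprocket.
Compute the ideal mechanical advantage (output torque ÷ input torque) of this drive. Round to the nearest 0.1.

19.0

Each stage contributes driven/driver: chain 72/27 = 2.6667, gear mesh 72/27 = 2.6667, gear mesh 32/12 = 2.6667.
Overall: 2.6667 × 2.6667 × 2.6667 = 18.963.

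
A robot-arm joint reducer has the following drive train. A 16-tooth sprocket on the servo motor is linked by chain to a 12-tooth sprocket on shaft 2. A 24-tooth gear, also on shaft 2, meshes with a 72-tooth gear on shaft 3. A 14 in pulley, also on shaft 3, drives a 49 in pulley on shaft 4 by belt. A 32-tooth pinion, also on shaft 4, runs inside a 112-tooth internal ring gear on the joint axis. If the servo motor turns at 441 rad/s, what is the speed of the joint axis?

Chain: ratio = 12/16 = 0.75, so shaft 2 turns at 441 / 0.75 = 588 rad/s.
Gear mesh: ratio = 72/24 = 3, so shaft 3 turns at 588 / 3 = 196 rad/s.
Belt: ratio = 49/14 = 3.5, so shaft 4 turns at 196 / 3.5 = 56 rad/s.
Internal gear: ratio = 112/32 = 3.5, so the joint axis turns at 56 / 3.5 = 16 rad/s.

16 rad/s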